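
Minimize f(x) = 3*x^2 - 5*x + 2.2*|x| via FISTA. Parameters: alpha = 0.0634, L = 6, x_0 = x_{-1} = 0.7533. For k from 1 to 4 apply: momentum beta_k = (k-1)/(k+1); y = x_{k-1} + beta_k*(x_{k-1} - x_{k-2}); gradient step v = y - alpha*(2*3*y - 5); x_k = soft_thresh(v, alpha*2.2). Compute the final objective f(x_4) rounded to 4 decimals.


FISTA on f(x) = 3*x^2 - 5*x + 2.2*|x|
L = 6, alpha = 0.0634
Iteration 1: beta = 0.0, y = 0.7533 + 0.0*(0.7533 - 0.7533) = 0.7533
  grad(y) = -0.4802, v = y - alpha*grad = 0.7837
  prox(v) = soft_thresh(0.7837, 0.1395) = 0.6443
Iteration 2: beta = 0.3333, y = 0.6443 + 0.3333*(0.6443 - 0.7533) = 0.6079
  grad(y) = -1.3525, v = y - alpha*grad = 0.6937
  prox(v) = soft_thresh(0.6937, 0.1395) = 0.5542
Iteration 3: beta = 0.5, y = 0.5542 + 0.5*(0.5542 - 0.6443) = 0.5091
  grad(y) = -1.9451, v = y - alpha*grad = 0.6325
  prox(v) = soft_thresh(0.6325, 0.1395) = 0.493
Iteration 4: beta = 0.6, y = 0.493 + 0.6*(0.493 - 0.5542) = 0.4563
  grad(y) = -2.2624, v = y - alpha*grad = 0.5997
  prox(v) = soft_thresh(0.5997, 0.1395) = 0.4602
f(x_4) = 3*0.4602^2 - 5*0.4602 + 2.2*|0.4602| = -0.6532


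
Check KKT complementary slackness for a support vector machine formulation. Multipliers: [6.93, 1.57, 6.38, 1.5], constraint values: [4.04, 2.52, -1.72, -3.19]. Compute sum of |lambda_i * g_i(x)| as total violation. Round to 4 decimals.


KKT complementary slackness check:
lambda_1 * g_1 = 6.93 * 4.04 = 27.9972
lambda_2 * g_2 = 1.57 * 2.52 = 3.9564
lambda_3 * g_3 = 6.38 * -1.72 = -10.9736
lambda_4 * g_4 = 1.5 * -3.19 = -4.785
Total violation = 27.9972 + 3.9564 + 10.9736 + 4.785 = 47.7122


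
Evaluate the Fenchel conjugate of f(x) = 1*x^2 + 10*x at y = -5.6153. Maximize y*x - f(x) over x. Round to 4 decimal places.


f*(y) = sup_x {y*x - a*x^2 - b*x} = sup_x {(y-b)*x - a*x^2}
FOC: (y - b) - 2a*x = 0 => x* = (y - b)/(2a)
x* = (-5.6153 - 10)/(2*1) = -7.8077
f*(-5.6153) = (y-b)^2/(4a) = (-5.6153 - 10)^2/(4*1)
= 243.8376/4 = 60.9594


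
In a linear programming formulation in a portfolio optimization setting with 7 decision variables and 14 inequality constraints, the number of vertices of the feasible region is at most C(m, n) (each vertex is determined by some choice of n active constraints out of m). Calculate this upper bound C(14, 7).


Each vertex corresponds to some choice of n active constraints out of m, so the number of vertices is at most C(m, n) = m! / (n!(m-n)!).
m = 14, n = 7
Numerator: 14 * 13 * 12 * 11 * 10 * 9 * 8
Denominator: 7! = 5040
C(14, 7) = 3432


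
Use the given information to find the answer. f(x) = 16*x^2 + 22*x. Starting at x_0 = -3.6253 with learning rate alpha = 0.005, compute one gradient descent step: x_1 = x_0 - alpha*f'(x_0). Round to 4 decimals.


We compute the gradient at x_0 and apply the update.
f'(x) = 32*x + 22
f'(-3.6253) = 32*-3.6253 + 22 = -94.0096
x_1 = -3.6253 - 0.005*-94.0096 = -3.1553


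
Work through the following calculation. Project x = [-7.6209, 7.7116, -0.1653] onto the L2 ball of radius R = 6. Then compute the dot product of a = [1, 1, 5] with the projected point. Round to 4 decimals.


Step 1: Compute ||x|| (intermediates to 6 decimals).
||x|| = sqrt((-7.6209)^2 + 7.7116^2 + (-0.1653)^2) = 10.843164
Step 2: Project.
Since ||x|| > R, scale = R/||x|| = 6/10.843164 = 0.553344, proj(x) = scale * x
proj(x) = [-4.216979, 4.267168, -0.091468]
Step 3: Dot product.
a^T * proj(x) = 1*(-4.216979) + 1*4.267168 + 5*(-0.091468) = -0.4072


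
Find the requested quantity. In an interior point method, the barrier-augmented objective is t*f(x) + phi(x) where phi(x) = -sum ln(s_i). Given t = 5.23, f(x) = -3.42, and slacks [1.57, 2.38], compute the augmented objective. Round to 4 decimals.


Step 1: Compute log-barrier.
ln values: [0.4511, 0.8671]
phi = -(0.4511 + 0.8671) = -1.3182
Step 2: Compute augmented objective.
t*f(x) = 5.23*-3.42 = -17.8866
Total = -17.8866 - 1.3182 = -19.2048


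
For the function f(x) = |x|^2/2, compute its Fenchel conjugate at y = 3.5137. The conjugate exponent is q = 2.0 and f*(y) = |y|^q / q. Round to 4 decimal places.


The conjugate exponent q satisfies 1/p + 1/q = 1.
p = 2, so q = 2/(2 - 1) = 2.0
|y|^q = 3.5137^2.0 = 12.3461
f*(3.5137) = 12.3461 / 2.0 = 6.173


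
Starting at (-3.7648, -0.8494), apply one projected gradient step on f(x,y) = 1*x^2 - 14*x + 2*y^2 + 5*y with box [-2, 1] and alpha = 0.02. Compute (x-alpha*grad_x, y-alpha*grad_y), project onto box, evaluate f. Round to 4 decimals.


Step 1: Compute gradient at (-3.7648, -0.8494).
grad_x = 2*1*-3.7648 - 14 = -21.5296
grad_y = 2*2*-0.8494 + 5 = 1.6024
Step 2: Gradient step.
x_raw = -3.7648 - 0.02*-21.5296 = -3.3342
y_raw = -0.8494 - 0.02*1.6024 = -0.8814
Step 3: Project onto [-2, 1].
x_proj = clip(-3.3342) = -2.0
y_proj = clip(-0.8814) = -0.8814
Step 4: Evaluate f.
f(-2.0, -0.8814) = 29.1467


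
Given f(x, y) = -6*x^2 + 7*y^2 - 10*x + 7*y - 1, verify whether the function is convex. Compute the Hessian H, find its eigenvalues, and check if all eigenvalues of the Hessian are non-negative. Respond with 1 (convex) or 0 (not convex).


The Hessian of f(x,y) = -6*x^2 + 7*y^2 - 10*x + 7*y - 1 is:
H = [[-12, 0], [0, 14]]
Trace = -12 + 14 = 2
Determinant = -12*14 - (0)^2 = -168
Discriminant = (2)^2 - 4*-168 = 676.0
Eigenvalues: lambda_1 = -12.0, lambda_2 = 14.0
The function is not convex.

0


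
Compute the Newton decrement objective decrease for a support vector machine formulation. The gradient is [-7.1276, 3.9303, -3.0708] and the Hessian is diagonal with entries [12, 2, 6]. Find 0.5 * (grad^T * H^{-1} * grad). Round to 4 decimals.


Step 1: H is diagonal, so H^(-1) * g = [-0.594, 1.9652, -0.5118].
Step 2: g^T H^(-1) g = sum_i g_i^2 / H_ii
  = (-7.1276)^2/12 + (3.9303)^2/2 + (-3.0708)^2/6
  = 4.2336 + 7.7236 + 1.5716 = 13.5288
Step 3: Objective decrease = 0.5 * g^T H^(-1) g = 6.7644


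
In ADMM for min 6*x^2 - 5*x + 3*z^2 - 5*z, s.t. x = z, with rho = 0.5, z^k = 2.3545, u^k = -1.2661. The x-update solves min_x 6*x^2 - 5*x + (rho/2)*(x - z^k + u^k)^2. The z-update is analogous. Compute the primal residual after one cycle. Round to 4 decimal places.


ADMM iteration with rho = 0.5, z^k = 2.3545, u^k = -1.2661
Step 1: x-update.
Minimize 6*x^2 - 5*x + (0.5/2)*(x - 2.3545 - 1.2661)^2
FOC: (2*6 + 0.5)*x = 5 + 0.5*(2.3545 + 1.2661)
x^{k+1} = 0.5448
Step 2: z-update.
Minimize 3*z^2 - 5*z + (0.5/2)*(0.5448 - z - 1.2661)^2
FOC: (2*3 + 0.5)*z = 5 + 0.5*(0.5448 - 1.2661)
z^{k+1} = 0.7137
Step 3: u-update.
u^{k+1} = -1.2661 + 0.5448 - 0.7137 = -1.435
Step 4: Primal residual = |0.5448 - 0.7137| = 0.1689


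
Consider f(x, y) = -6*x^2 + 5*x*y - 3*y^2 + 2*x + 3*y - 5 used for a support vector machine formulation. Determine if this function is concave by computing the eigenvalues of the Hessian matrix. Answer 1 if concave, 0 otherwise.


The Hessian of f(x,y) = -6*x^2 + 5*x*y - 3*y^2 + 2*x + 3*y - 5 is:
H = [[-12, 5], [5, -6]]
Trace = -12 - 6 = -18
Determinant = -12*-6 - (5)^2 = 47
Discriminant = (-18)^2 - 4*47 = 136.0
Eigenvalues: lambda_1 = -14.831, lambda_2 = -3.169
The function is concave.

1


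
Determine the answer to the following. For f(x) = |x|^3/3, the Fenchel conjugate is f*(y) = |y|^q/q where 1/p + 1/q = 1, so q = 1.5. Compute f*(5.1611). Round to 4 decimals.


The conjugate exponent q satisfies 1/p + 1/q = 1.
p = 3, so q = 3/(3 - 1) = 1.5
|y|^q = 5.1611^1.5 = 11.725
f*(5.1611) = 11.725 / 1.5 = 7.8167


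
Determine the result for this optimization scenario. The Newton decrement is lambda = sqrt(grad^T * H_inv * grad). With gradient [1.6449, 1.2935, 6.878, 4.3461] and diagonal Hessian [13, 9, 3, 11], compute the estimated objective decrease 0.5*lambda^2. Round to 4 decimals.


Step 1: H is diagonal, so H^(-1) * g = [0.1265, 0.1437, 2.2927, 0.3951].
Step 2: g^T H^(-1) g = sum_i g_i^2 / H_ii
  = (1.6449)^2/13 + (1.2935)^2/9 + (6.878)^2/3 + (4.3461)^2/11
  = 0.2081 + 0.1859 + 15.769 + 1.7171 = 17.8801
Step 3: Objective decrease = 0.5 * g^T H^(-1) g = 8.9401


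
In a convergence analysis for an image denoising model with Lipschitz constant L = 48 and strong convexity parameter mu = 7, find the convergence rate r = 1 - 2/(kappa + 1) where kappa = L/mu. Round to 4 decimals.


Step 1: Compute the condition number.
kappa = L/mu = 48/7 = 6.8571
Step 2: Compute the convergence rate.
r = 1 - 2/(kappa + 1) = 1 - 2*mu/(L + mu) = (L - mu)/(L + mu) = 41/55 = 0.7455


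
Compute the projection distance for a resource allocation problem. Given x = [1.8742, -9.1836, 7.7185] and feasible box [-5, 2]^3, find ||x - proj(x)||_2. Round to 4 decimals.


Project each component onto [-5, 2].
clip(1.8742) = 1.8742, clip(-9.1836) = -5.0, clip(7.7185) = 2.0
Projection = [1.8742, -5.0, 2.0]
Squared diffs: [0.0, 17.5025, 32.7012]
Distance = sqrt(50.2037) = 7.0855


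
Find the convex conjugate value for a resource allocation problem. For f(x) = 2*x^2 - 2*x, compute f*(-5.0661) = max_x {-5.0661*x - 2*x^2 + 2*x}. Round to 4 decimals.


f*(y) = sup_x {y*x - a*x^2 - b*x} = sup_x {(y-b)*x - a*x^2}
FOC: (y - b) - 2a*x = 0 => x* = (y - b)/(2a)
x* = (-5.0661 + 2)/(2*2) = -0.7665
f*(-5.0661) = (y-b)^2/(4a) = (-5.0661 + 2)^2/(4*2)
= 9.401/8 = 1.1751


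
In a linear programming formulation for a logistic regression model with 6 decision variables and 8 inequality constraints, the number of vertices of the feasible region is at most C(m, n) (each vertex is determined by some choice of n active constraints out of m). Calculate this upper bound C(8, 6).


Each vertex corresponds to some choice of n active constraints out of m, so the number of vertices is at most C(m, n) = m! / (n!(m-n)!).
m = 8, n = 6
Numerator: 8 * 7 * 6 * 5 * 4 * 3
Denominator: 6! = 720
C(8, 6) = 28


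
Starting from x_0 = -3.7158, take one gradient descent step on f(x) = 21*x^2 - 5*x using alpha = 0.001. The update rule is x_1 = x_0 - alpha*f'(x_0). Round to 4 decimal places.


We compute the gradient at x_0 and apply the update.
f'(x) = 42*x - 5
f'(-3.7158) = 42*-3.7158 - 5 = -161.0636
x_1 = -3.7158 - 0.001*-161.0636 = -3.5547


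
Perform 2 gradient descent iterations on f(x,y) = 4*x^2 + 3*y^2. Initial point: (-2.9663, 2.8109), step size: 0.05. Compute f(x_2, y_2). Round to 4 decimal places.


Gradient descent on f(x,y) = 4*x^2 + 3*y^2.
Starting point: (-2.9663, 2.8109), alpha = 0.05
Step 1: grad_x = 2*4*-2.9663 = -23.7304, grad_y = 2*3*2.8109 = 16.8654
  x_1 = -2.9663 - 0.05*-23.7304 = -1.7798
  y_1 = 2.8109 - 0.05*16.8654 = 1.9676
Step 2: grad_x = 2*4*-1.7798 = -14.2382, grad_y = 2*3*1.9676 = 11.8058
  x_2 = -1.7798 - 0.05*-14.2382 = -1.0679
  y_2 = 1.9676 - 0.05*11.8058 = 1.3773
f(-1.0679, 1.3773) = 4*(-1.0679)^2 + 3*1.3773^2 = 10.2526


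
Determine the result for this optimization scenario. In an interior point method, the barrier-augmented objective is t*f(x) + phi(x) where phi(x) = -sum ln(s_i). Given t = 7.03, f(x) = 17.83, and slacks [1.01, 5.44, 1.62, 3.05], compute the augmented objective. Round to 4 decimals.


Step 1: Compute log-barrier.
ln values: [0.01, 1.6938, 0.4824, 1.1151]
phi = -(0.01 + 1.6938 + 0.4824 + 1.1151) = -3.3013
Step 2: Compute augmented objective.
t*f(x) = 7.03*17.83 = 125.3449
Total = 125.3449 - 3.3013 = 122.0436


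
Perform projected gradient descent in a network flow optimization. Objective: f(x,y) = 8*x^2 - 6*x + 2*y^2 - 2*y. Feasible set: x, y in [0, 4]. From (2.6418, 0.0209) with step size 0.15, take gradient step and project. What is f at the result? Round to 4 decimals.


Step 1: Compute gradient at (2.6418, 0.0209).
grad_x = 2*8*2.6418 - 6 = 36.2688
grad_y = 2*2*0.0209 - 2 = -1.9164
Step 2: Gradient step.
x_raw = 2.6418 - 0.15*36.2688 = -2.7985
y_raw = 0.0209 - 0.15*-1.9164 = 0.3084
Step 3: Project onto [0, 4].
x_proj = clip(-2.7985) = 0.0
y_proj = clip(0.3084) = 0.3084
Step 4: Evaluate f.
f(0.0, 0.3084) = -0.4265


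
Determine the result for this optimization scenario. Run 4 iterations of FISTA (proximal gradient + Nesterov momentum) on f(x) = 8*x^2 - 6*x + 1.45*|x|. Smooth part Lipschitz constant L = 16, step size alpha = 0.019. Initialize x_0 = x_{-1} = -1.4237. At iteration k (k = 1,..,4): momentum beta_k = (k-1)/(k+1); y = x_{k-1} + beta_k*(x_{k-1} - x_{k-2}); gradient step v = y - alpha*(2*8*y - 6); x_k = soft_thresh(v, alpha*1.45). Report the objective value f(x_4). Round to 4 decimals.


FISTA on f(x) = 8*x^2 - 6*x + 1.45*|x|
L = 16, alpha = 0.019
Iteration 1: beta = 0.0, y = -1.4237 + 0.0*(-1.4237 + 1.4237) = -1.4237
  grad(y) = -28.7792, v = y - alpha*grad = -0.8769
  prox(v) = soft_thresh(-0.8769, 0.0276) = -0.8493
Iteration 2: beta = 0.3333, y = -0.8493 + 0.3333*(-0.8493 + 1.4237) = -0.6579
  grad(y) = -16.5263, v = y - alpha*grad = -0.3439
  prox(v) = soft_thresh(-0.3439, 0.0276) = -0.3163
Iteration 3: beta = 0.5, y = -0.3163 + 0.5*(-0.3163 + 0.8493) = -0.0498
  grad(y) = -6.7975, v = y - alpha*grad = 0.0793
  prox(v) = soft_thresh(0.0793, 0.0276) = 0.0518
Iteration 4: beta = 0.6, y = 0.0518 + 0.6*(0.0518 + 0.3163) = 0.2726
  grad(y) = -1.6381, v = y - alpha*grad = 0.3037
  prox(v) = soft_thresh(0.3037, 0.0276) = 0.2762
f(x_4) = 8*0.2762^2 - 6*0.2762 + 1.45*|0.2762| = -0.6464


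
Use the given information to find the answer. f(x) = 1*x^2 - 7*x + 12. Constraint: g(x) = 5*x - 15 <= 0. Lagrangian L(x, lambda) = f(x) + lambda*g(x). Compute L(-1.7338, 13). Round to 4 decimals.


Step 1: Evaluate f(x).
f(-1.7338) = 1*(-1.7338)^2 - 7*(-1.7338) + 12 = 27.1427
Step 2: Evaluate g(x).
g(-1.7338) = 5*-1.7338 - 15 = -23.669
Step 3: Compute Lagrangian.
L = 27.1427 + 13*-23.669 = -280.5543


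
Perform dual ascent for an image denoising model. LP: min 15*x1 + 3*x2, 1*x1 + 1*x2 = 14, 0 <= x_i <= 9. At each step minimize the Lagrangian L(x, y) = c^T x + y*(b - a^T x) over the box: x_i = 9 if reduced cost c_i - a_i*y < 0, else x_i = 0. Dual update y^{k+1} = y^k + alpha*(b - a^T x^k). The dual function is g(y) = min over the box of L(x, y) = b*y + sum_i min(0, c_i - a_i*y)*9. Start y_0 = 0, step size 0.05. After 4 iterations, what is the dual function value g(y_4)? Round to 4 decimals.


Dual ascent for LP: min 15*x1 + 3*x2, 1*x1 + 1*x2 = 14, 0 <= x_i <= 9
Step 1: y^k = 0.0, reduced costs: (15.0, 3.0)
  x^k = (0.0, 0.0), subgradient = b - a^T x = 14.0
  y^{k+1} = 0.0 + 0.05*14.0 = 0.7
Step 2: y^k = 0.7, reduced costs: (14.3, 2.3)
  x^k = (0.0, 0.0), subgradient = b - a^T x = 14.0
  y^{k+1} = 0.7 + 0.05*14.0 = 1.4
Step 3: y^k = 1.4, reduced costs: (13.6, 1.6)
  x^k = (0.0, 0.0), subgradient = b - a^T x = 14.0
  y^{k+1} = 1.4 + 0.05*14.0 = 2.1
Step 4: y^k = 2.1, reduced costs: (12.9, 0.9)
  x^k = (0.0, 0.0), subgradient = b - a^T x = 14.0
  y^{k+1} = 2.1 + 0.05*14.0 = 2.8
Dual objective at y_4 = 2.8: reduced costs (12.2, 0.2), box minimizer x = (0.0, 0.0)
g(y_4) = b*y + (c1 - a1*y)*x1 + (c2 - a2*y)*x2 = 14*2.8 + 12.2*0.0 + 0.2*0.0 = 39.2 + 0.0 + 0.0 = 39.2


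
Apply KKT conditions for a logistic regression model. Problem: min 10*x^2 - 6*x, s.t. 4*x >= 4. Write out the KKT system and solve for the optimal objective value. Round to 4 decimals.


Step 1: Try lambda = 0 (constraint inactive).
x_unc = 6/(2*10) = 0.3
Check: 4*0.3 = 1.2 < 4 -- violated!
Step 2: Constraint must be active: 4*x = 4
x* = 4/4 = 1.0
lambda = (2*10*1.0 - 6)/4 = 3.5
Step 3: Compute optimal value.
f(x*) = 10*1.0^2 - 6*1.0 = 4.0


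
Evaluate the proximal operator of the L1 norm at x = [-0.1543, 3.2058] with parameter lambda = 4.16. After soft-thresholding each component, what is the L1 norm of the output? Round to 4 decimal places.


Soft-thresholding with lambda = 4.16:
prox(-0.1543) = sign(-0.1543)*max(|-0.1543| - 4.16, 0) = 0.0
prox(3.2058) = sign(3.2058)*max(|3.2058| - 4.16, 0) = 0.0
prox(x) = [0.0, 0.0]
||prox(x)||_1 = 0.0 + 0.0 = 0.0


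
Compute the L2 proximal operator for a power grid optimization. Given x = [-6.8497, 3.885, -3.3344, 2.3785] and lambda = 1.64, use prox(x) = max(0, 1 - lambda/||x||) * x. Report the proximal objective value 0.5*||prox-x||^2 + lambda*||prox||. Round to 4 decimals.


Step 1: Compute ||x||.
||x|| = 8.8762
Step 2: Compute scaling factor.
scale = max(0, 1 - 1.64/8.8762) = 0.8152
Step 3: prox(x) = [-5.5841, 3.1672, -2.7183, 1.939]
||prox(x)|| = 7.2362
Step 4: Proximal objective.
0.5*||prox-x||^2 = 1.3448
lambda*||prox|| = 11.8674
Total = 13.2122


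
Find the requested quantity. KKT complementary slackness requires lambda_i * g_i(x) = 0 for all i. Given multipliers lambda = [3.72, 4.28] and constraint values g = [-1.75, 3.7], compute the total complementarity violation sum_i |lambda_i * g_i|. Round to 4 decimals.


KKT complementary slackness check:
lambda_1 * g_1 = 3.72 * -1.75 = -6.51
lambda_2 * g_2 = 4.28 * 3.7 = 15.836
Total violation = 6.51 + 15.836 = 22.346


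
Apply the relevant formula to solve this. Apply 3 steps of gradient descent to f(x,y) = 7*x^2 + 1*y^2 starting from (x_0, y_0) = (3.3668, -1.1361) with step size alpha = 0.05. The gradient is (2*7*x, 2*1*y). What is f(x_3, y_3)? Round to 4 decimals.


Gradient descent on f(x,y) = 7*x^2 + 1*y^2.
Starting point: (3.3668, -1.1361), alpha = 0.05
Step 1: grad_x = 2*7*3.3668 = 47.1352, grad_y = 2*1*-1.1361 = -2.2722
  x_1 = 3.3668 - 0.05*47.1352 = 1.01
  y_1 = -1.1361 - 0.05*-2.2722 = -1.0225
Step 2: grad_x = 2*7*1.01 = 14.1406, grad_y = 2*1*-1.0225 = -2.045
  x_2 = 1.01 - 0.05*14.1406 = 0.303
  y_2 = -1.0225 - 0.05*-2.045 = -0.9202
Step 3: grad_x = 2*7*0.303 = 4.2422, grad_y = 2*1*-0.9202 = -1.8405
  x_3 = 0.303 - 0.05*4.2422 = 0.0909
  y_3 = -0.9202 - 0.05*-1.8405 = -0.8282
f(0.0909, -0.8282) = 7*0.0909^2 + 1*(-0.8282)^2 = 0.7438


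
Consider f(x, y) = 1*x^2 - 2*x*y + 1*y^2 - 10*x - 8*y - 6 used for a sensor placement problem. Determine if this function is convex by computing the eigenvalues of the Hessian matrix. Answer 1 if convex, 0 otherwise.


The Hessian of f(x,y) = 1*x^2 - 2*x*y + 1*y^2 - 10*x - 8*y - 6 is:
H = [[2, -2], [-2, 2]]
Trace = 2 + 2 = 4
Determinant = 2*2 - (-2)^2 = 0
Discriminant = (4)^2 - 4*0 = 16.0
Eigenvalues: lambda_1 = 0.0, lambda_2 = 4.0
The function is convex.

1


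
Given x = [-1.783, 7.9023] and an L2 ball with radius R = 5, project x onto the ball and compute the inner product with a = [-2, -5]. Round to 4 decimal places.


Step 1: Compute ||x|| (intermediates to 6 decimals).
||x|| = sqrt((-1.783)^2 + 7.9023^2) = 8.100953
Step 2: Project.
Since ||x|| > R, scale = R/||x|| = 5/8.100953 = 0.617211, proj(x) = scale * x
proj(x) = [-1.100487, 4.877386]
Step 3: Dot product.
a^T * proj(x) = -2*(-1.100487) - 5*4.877386 = -22.186


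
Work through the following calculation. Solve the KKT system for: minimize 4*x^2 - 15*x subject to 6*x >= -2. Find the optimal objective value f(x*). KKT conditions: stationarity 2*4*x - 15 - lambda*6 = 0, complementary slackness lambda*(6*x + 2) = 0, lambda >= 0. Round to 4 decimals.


Step 1: Try lambda = 0 (constraint inactive).
Stationarity: 2*4*x - 15 = 0
x* = 15/(2*4) = 1.875
Check constraint: 6*1.875 = 11.25 >= -2 -- satisfied.
Step 2: Compute optimal value.
f(x*) = 4*1.875^2 - 15*1.875 = -14.0625


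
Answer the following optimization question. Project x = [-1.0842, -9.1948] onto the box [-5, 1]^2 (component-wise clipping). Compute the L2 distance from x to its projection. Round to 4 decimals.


Project each component onto [-5, 1].
clip(-1.0842) = -1.0842, clip(-9.1948) = -5.0
Projection = [-1.0842, -5.0]
Squared diffs: [0.0, 17.5963]
Distance = sqrt(17.5963) = 4.1948


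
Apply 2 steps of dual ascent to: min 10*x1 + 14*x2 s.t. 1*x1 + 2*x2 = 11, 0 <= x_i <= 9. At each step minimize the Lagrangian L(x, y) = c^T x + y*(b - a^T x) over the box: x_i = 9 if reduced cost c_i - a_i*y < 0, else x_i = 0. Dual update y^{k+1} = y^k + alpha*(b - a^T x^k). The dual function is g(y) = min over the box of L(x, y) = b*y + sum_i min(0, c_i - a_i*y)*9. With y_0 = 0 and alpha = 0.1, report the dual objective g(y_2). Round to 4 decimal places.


Dual ascent for LP: min 10*x1 + 14*x2, 1*x1 + 2*x2 = 11, 0 <= x_i <= 9
Step 1: y^k = 0.0, reduced costs: (10.0, 14.0)
  x^k = (0.0, 0.0), subgradient = b - a^T x = 11.0
  y^{k+1} = 0.0 + 0.1*11.0 = 1.1
Step 2: y^k = 1.1, reduced costs: (8.9, 11.8)
  x^k = (0.0, 0.0), subgradient = b - a^T x = 11.0
  y^{k+1} = 1.1 + 0.1*11.0 = 2.2
Dual objective at y_2 = 2.2: reduced costs (7.8, 9.6), box minimizer x = (0.0, 0.0)
g(y_2) = b*y + (c1 - a1*y)*x1 + (c2 - a2*y)*x2 = 11*2.2 + 7.8*0.0 + 9.6*0.0 = 24.2 + 0.0 + 0.0 = 24.2


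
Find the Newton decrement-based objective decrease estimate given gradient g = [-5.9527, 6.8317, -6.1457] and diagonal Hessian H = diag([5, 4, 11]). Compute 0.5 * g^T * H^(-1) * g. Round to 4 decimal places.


Step 1: H is diagonal, so H^(-1) * g = [-1.1905, 1.7079, -0.5587].
Step 2: g^T H^(-1) g = sum_i g_i^2 / H_ii
  = (-5.9527)^2/5 + (6.8317)^2/4 + (-6.1457)^2/11
  = 7.0869 + 11.668 + 3.4336 = 22.1886
Step 3: Objective decrease = 0.5 * g^T H^(-1) g = 11.0943


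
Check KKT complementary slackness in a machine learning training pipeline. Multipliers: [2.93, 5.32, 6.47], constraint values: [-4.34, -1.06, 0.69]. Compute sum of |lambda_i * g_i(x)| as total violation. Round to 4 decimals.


KKT complementary slackness check:
lambda_1 * g_1 = 2.93 * -4.34 = -12.7162
lambda_2 * g_2 = 5.32 * -1.06 = -5.6392
lambda_3 * g_3 = 6.47 * 0.69 = 4.4643
Total violation = 12.7162 + 5.6392 + 4.4643 = 22.8197


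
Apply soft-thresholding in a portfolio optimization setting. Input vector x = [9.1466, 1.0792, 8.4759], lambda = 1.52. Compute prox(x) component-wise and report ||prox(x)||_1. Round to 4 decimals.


Soft-thresholding with lambda = 1.52:
prox(9.1466) = sign(9.1466)*max(|9.1466| - 1.52, 0) = 7.6266
prox(1.0792) = sign(1.0792)*max(|1.0792| - 1.52, 0) = 0.0
prox(8.4759) = sign(8.4759)*max(|8.4759| - 1.52, 0) = 6.9559
prox(x) = [7.6266, 0.0, 6.9559]
||prox(x)||_1 = 7.6266 + 0.0 + 6.9559 = 14.5825


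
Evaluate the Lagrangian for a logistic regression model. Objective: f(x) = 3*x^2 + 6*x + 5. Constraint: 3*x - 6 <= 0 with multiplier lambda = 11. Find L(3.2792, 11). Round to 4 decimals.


Step 1: Evaluate f(x).
f(3.2792) = 3*3.2792^2 + 6*3.2792 + 5 = 56.9347
Step 2: Evaluate g(x).
g(3.2792) = 3*3.2792 - 6 = 3.8376
Step 3: Compute Lagrangian.
L = 56.9347 + 11*3.8376 = 99.1483


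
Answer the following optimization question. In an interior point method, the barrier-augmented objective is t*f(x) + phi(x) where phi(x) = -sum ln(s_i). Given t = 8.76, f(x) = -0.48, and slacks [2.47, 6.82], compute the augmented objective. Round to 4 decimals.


Step 1: Compute log-barrier.
ln values: [0.9042, 1.9199]
phi = -(0.9042 + 1.9199) = -2.8241
Step 2: Compute augmented objective.
t*f(x) = 8.76*-0.48 = -4.2048
Total = -4.2048 - 2.8241 = -7.0289


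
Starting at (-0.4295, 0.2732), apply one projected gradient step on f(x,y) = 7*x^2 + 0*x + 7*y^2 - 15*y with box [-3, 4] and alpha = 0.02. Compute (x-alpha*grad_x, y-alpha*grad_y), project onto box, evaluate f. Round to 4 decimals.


Step 1: Compute gradient at (-0.4295, 0.2732).
grad_x = 2*7*-0.4295 + 0 = -6.013
grad_y = 2*7*0.2732 - 15 = -11.1752
Step 2: Gradient step.
x_raw = -0.4295 - 0.02*-6.013 = -0.3092
y_raw = 0.2732 - 0.02*-11.1752 = 0.4967
Step 3: Project onto [-3, 4].
x_proj = clip(-0.3092) = -0.3092
y_proj = clip(0.4967) = 0.4967
Step 4: Evaluate f.
f(-0.3092, 0.4967) = -5.0542


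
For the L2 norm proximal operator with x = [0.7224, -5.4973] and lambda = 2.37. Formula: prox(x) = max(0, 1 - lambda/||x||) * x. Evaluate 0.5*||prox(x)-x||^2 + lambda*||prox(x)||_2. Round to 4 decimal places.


Step 1: Compute ||x||.
||x|| = 5.5446
Step 2: Compute scaling factor.
scale = max(0, 1 - 2.37/5.5446) = 0.5726
Step 3: prox(x) = [0.4136, -3.1475]
||prox(x)|| = 3.1746
Step 4: Proximal objective.
0.5*||prox-x||^2 = 2.8085
lambda*||prox|| = 7.5238
Total = 10.3322


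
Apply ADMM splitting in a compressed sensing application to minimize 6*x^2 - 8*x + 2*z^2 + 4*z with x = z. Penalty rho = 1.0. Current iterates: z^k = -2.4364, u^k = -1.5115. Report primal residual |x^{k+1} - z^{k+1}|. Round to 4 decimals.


ADMM iteration with rho = 1.0, z^k = -2.4364, u^k = -1.5115
Step 1: x-update.
Minimize 6*x^2 - 8*x + (1.0/2)*(x + 2.4364 - 1.5115)^2
FOC: (2*6 + 1.0)*x = 8 + 1.0*(-2.4364 + 1.5115)
x^{k+1} = 0.5442
Step 2: z-update.
Minimize 2*z^2 + 4*z + (1.0/2)*(0.5442 - z - 1.5115)^2
FOC: (2*2 + 1.0)*z = -4 + 1.0*(0.5442 - 1.5115)
z^{k+1} = -0.9935
Step 3: u-update.
u^{k+1} = -1.5115 + 0.5442 + 0.9935 = 0.0262
Step 4: Primal residual = |0.5442 + 0.9935| = 1.5377


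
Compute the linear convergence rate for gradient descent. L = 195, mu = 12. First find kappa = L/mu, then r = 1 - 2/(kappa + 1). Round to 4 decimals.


Step 1: Compute the condition number.
kappa = L/mu = 195/12 = 16.25
Step 2: Compute the convergence rate.
r = 1 - 2/(kappa + 1) = 1 - 2*mu/(L + mu) = (L - mu)/(L + mu) = 183/207 = 0.8841


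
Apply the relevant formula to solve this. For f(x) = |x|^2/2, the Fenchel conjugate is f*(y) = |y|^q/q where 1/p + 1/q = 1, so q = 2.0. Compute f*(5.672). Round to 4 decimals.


The conjugate exponent q satisfies 1/p + 1/q = 1.
p = 2, so q = 2/(2 - 1) = 2.0
|y|^q = 5.672^2.0 = 32.1716
f*(5.672) = 32.1716 / 2.0 = 16.0858


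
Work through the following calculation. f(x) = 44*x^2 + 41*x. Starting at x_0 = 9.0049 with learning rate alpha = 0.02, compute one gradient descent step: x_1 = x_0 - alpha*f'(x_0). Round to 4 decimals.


We compute the gradient at x_0 and apply the update.
f'(x) = 88*x + 41
f'(9.0049) = 88*9.0049 + 41 = 833.4312
x_1 = 9.0049 - 0.02*833.4312 = -7.6637


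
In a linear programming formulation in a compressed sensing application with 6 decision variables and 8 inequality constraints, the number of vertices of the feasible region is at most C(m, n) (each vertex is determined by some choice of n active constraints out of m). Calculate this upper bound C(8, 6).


Each vertex corresponds to some choice of n active constraints out of m, so the number of vertices is at most C(m, n) = m! / (n!(m-n)!).
m = 8, n = 6
Numerator: 8 * 7 * 6 * 5 * 4 * 3
Denominator: 6! = 720
C(8, 6) = 28


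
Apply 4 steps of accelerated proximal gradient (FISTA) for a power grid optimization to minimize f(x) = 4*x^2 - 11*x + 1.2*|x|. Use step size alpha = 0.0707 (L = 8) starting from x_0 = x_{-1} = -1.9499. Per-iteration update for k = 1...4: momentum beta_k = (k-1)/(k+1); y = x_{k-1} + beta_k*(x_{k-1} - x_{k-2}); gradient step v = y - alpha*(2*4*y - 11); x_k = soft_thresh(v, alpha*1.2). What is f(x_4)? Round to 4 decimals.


FISTA on f(x) = 4*x^2 - 11*x + 1.2*|x|
L = 8, alpha = 0.0707
Iteration 1: beta = 0.0, y = -1.9499 + 0.0*(-1.9499 + 1.9499) = -1.9499
  grad(y) = -26.5992, v = y - alpha*grad = -0.0693
  prox(v) = soft_thresh(-0.0693, 0.0848) = 0.0
Iteration 2: beta = 0.3333, y = 0.0 + 0.3333*(0.0 + 1.9499) = 0.65
  grad(y) = -5.8003, v = y - alpha*grad = 1.06
  prox(v) = soft_thresh(1.06, 0.0848) = 0.9752
Iteration 3: beta = 0.5, y = 0.9752 + 0.5*(0.9752 - 0.0) = 1.4628
  grad(y) = 0.7025, v = y - alpha*grad = 1.4131
  prox(v) = soft_thresh(1.4131, 0.0848) = 1.3283
Iteration 4: beta = 0.6, y = 1.3283 + 0.6*(1.3283 - 0.9752) = 1.5402
  grad(y) = 1.3213, v = y - alpha*grad = 1.4467
  prox(v) = soft_thresh(1.4467, 0.0848) = 1.3619
f(x_4) = 4*1.3619^2 - 11*1.3619 + 1.2*|1.3619| = -5.9275


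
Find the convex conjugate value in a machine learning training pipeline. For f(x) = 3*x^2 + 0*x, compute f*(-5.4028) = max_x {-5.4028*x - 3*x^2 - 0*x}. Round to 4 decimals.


f*(y) = sup_x {y*x - a*x^2 - b*x} = sup_x {(y-b)*x - a*x^2}
FOC: (y - b) - 2a*x = 0 => x* = (y - b)/(2a)
x* = (-5.4028 - 0)/(2*3) = -0.9005
f*(-5.4028) = (y-b)^2/(4a) = (-5.4028 - 0)^2/(4*3)
= 29.1902/12 = 2.4325


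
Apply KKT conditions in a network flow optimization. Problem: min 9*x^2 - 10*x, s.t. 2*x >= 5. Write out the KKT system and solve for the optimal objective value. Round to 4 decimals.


Step 1: Try lambda = 0 (constraint inactive).
x_unc = 10/(2*9) = 0.5556
Check: 2*0.5556 = 1.1112 < 5 -- violated!
Step 2: Constraint must be active: 2*x = 5
x* = 5/2 = 2.5
lambda = (2*9*2.5 - 10)/2 = 17.5
Step 3: Compute optimal value.
f(x*) = 9*2.5^2 - 10*2.5 = 31.25


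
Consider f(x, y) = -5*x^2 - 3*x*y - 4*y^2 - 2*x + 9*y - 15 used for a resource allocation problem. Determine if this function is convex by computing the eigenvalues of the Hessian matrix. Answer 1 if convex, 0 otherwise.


The Hessian of f(x,y) = -5*x^2 - 3*x*y - 4*y^2 - 2*x + 9*y - 15 is:
H = [[-10, -3], [-3, -8]]
Trace = -10 - 8 = -18
Determinant = -10*-8 - (-3)^2 = 71
Discriminant = (-18)^2 - 4*71 = 40.0
Eigenvalues: lambda_1 = -12.1623, lambda_2 = -5.8377
The function is not convex.

0


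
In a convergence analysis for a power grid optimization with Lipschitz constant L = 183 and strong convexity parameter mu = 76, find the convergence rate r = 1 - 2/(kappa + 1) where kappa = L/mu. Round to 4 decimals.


Step 1: Compute the condition number.
kappa = L/mu = 183/76 = 2.4079
Step 2: Compute the convergence rate.
r = 1 - 2/(kappa + 1) = 1 - 2*mu/(L + mu) = (L - mu)/(L + mu) = 107/259 = 0.4131


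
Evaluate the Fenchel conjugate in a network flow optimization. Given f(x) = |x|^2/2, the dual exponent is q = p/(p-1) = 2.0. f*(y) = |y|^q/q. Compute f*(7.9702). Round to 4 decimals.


The conjugate exponent q satisfies 1/p + 1/q = 1.
p = 2, so q = 2/(2 - 1) = 2.0
|y|^q = 7.9702^2.0 = 63.5241
f*(7.9702) = 63.5241 / 2.0 = 31.762


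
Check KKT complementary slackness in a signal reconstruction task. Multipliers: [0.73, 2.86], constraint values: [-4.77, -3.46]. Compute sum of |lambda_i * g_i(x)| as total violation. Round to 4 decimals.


KKT complementary slackness check:
lambda_1 * g_1 = 0.73 * -4.77 = -3.4821
lambda_2 * g_2 = 2.86 * -3.46 = -9.8956
Total violation = 3.4821 + 9.8956 = 13.3777


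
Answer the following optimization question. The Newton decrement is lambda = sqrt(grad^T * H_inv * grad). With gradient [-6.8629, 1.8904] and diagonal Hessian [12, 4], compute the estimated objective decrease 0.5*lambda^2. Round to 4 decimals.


Step 1: H is diagonal, so H^(-1) * g = [-0.5719, 0.4726].
Step 2: g^T H^(-1) g = sum_i g_i^2 / H_ii
  = (-6.8629)^2/12 + (1.8904)^2/4
  = 3.9249 + 0.8934 = 4.8184
Step 3: Objective decrease = 0.5 * g^T H^(-1) g = 2.4092


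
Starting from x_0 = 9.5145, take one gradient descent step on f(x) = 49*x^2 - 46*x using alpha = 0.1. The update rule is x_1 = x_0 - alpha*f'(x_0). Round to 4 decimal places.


We compute the gradient at x_0 and apply the update.
f'(x) = 98*x - 46
f'(9.5145) = 98*9.5145 - 46 = 886.421
x_1 = 9.5145 - 0.1*886.421 = -79.1276


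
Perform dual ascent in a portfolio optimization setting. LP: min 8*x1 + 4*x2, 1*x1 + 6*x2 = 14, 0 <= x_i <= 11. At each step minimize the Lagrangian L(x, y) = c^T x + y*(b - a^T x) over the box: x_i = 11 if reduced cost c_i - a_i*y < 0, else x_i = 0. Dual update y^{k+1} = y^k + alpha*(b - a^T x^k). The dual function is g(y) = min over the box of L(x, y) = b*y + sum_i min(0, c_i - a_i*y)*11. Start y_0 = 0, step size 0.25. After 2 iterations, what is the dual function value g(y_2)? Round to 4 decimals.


Dual ascent for LP: min 8*x1 + 4*x2, 1*x1 + 6*x2 = 14, 0 <= x_i <= 11
Step 1: y^k = 0.0, reduced costs: (8.0, 4.0)
  x^k = (0.0, 0.0), subgradient = b - a^T x = 14.0
  y^{k+1} = 0.0 + 0.25*14.0 = 3.5
Step 2: y^k = 3.5, reduced costs: (4.5, -17.0)
  x^k = (0.0, 11.0), subgradient = b - a^T x = -52.0
  y^{k+1} = 3.5 + 0.25*-52.0 = -9.5
Dual objective at y_2 = -9.5: reduced costs (17.5, 61.0), box minimizer x = (0.0, 0.0)
g(y_2) = b*y + (c1 - a1*y)*x1 + (c2 - a2*y)*x2 = 14*(-9.5) + 17.5*0.0 + 61.0*0.0 = -133.0 + 0.0 + 0.0 = -133.0


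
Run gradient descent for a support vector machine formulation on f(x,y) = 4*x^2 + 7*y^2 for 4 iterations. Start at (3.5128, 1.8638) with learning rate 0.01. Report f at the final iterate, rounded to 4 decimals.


Gradient descent on f(x,y) = 4*x^2 + 7*y^2.
Starting point: (3.5128, 1.8638), alpha = 0.01
Step 1: grad_x = 2*4*3.5128 = 28.1024, grad_y = 2*7*1.8638 = 26.0932
  x_1 = 3.5128 - 0.01*28.1024 = 3.2318
  y_1 = 1.8638 - 0.01*26.0932 = 1.6029
Step 2: grad_x = 2*4*3.2318 = 25.8542, grad_y = 2*7*1.6029 = 22.4402
  x_2 = 3.2318 - 0.01*25.8542 = 2.9732
  y_2 = 1.6029 - 0.01*22.4402 = 1.3785
Step 3: grad_x = 2*4*2.9732 = 23.7859, grad_y = 2*7*1.3785 = 19.2985
  x_3 = 2.9732 - 0.01*23.7859 = 2.7354
  y_3 = 1.3785 - 0.01*19.2985 = 1.1855
Step 4: grad_x = 2*4*2.7354 = 21.883, grad_y = 2*7*1.1855 = 16.5967
  x_4 = 2.7354 - 0.01*21.883 = 2.5165
  y_4 = 1.1855 - 0.01*16.5967 = 1.0195
f(2.5165, 1.0195) = 4*2.5165^2 + 7*1.0195^2 = 32.6079


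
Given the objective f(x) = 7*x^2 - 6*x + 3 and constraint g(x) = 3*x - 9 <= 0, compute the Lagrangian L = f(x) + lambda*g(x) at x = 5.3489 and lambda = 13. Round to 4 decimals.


Step 1: Evaluate f(x).
f(5.3489) = 7*5.3489^2 - 6*5.3489 + 3 = 171.1817
Step 2: Evaluate g(x).
g(5.3489) = 3*5.3489 - 9 = 7.0467
Step 3: Compute Lagrangian.
L = 171.1817 + 13*7.0467 = 262.7888


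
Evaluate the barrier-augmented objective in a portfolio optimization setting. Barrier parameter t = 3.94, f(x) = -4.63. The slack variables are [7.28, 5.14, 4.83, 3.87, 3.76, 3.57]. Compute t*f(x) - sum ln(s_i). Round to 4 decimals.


Step 1: Compute log-barrier.
ln values: [1.9851, 1.6371, 1.5748, 1.3533, 1.3244, 1.2726]
phi = -(1.9851 + 1.6371 + 1.5748 + 1.3533 + 1.3244 + 1.2726) = -9.1473
Step 2: Compute augmented objective.
t*f(x) = 3.94*-4.63 = -18.2422
Total = -18.2422 - 9.1473 = -27.3895


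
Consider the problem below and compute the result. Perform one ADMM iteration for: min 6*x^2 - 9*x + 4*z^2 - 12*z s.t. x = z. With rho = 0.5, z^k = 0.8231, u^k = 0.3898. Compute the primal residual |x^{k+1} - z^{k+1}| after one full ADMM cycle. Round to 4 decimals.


ADMM iteration with rho = 0.5, z^k = 0.8231, u^k = 0.3898
Step 1: x-update.
Minimize 6*x^2 - 9*x + (0.5/2)*(x - 0.8231 + 0.3898)^2
FOC: (2*6 + 0.5)*x = 9 + 0.5*(0.8231 - 0.3898)
x^{k+1} = 0.7373
Step 2: z-update.
Minimize 4*z^2 - 12*z + (0.5/2)*(0.7373 - z + 0.3898)^2
FOC: (2*4 + 0.5)*z = 12 + 0.5*(0.7373 + 0.3898)
z^{k+1} = 1.4781
Step 3: u-update.
u^{k+1} = 0.3898 + 0.7373 - 1.4781 = -0.3509
Step 4: Primal residual = |0.7373 - 1.4781| = 0.7407


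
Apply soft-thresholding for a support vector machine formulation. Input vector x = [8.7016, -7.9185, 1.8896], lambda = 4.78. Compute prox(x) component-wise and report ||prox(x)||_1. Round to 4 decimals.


Soft-thresholding with lambda = 4.78:
prox(8.7016) = sign(8.7016)*max(|8.7016| - 4.78, 0) = 3.9216
prox(-7.9185) = sign(-7.9185)*max(|-7.9185| - 4.78, 0) = -3.1385
prox(1.8896) = sign(1.8896)*max(|1.8896| - 4.78, 0) = 0.0
prox(x) = [3.9216, -3.1385, 0.0]
||prox(x)||_1 = 3.9216 + 3.1385 + 0.0 = 7.0601


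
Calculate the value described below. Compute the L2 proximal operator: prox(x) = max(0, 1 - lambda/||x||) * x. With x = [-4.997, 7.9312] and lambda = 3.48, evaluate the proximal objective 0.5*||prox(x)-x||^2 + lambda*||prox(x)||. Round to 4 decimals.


Step 1: Compute ||x||.
||x|| = 9.3741
Step 2: Compute scaling factor.
scale = max(0, 1 - 3.48/9.3741) = 0.6288
Step 3: prox(x) = [-3.1419, 4.9869]
||prox(x)|| = 5.8941
Step 4: Proximal objective.
0.5*||prox-x||^2 = 6.0552
lambda*||prox|| = 20.5115
Total = 26.5667


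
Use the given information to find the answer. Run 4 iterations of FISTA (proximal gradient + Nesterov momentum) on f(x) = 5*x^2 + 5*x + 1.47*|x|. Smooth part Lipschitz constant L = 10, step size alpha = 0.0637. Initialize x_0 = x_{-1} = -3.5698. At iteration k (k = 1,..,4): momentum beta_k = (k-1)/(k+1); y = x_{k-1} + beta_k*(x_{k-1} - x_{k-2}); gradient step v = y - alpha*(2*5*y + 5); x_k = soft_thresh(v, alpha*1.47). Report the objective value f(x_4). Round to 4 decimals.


FISTA on f(x) = 5*x^2 + 5*x + 1.47*|x|
L = 10, alpha = 0.0637
Iteration 1: beta = 0.0, y = -3.5698 + 0.0*(-3.5698 + 3.5698) = -3.5698
  grad(y) = -30.698, v = y - alpha*grad = -1.6143
  prox(v) = soft_thresh(-1.6143, 0.0936) = -1.5207
Iteration 2: beta = 0.3333, y = -1.5207 + 0.3333*(-1.5207 + 3.5698) = -0.8377
  grad(y) = -3.3766, v = y - alpha*grad = -0.6226
  prox(v) = soft_thresh(-0.6226, 0.0936) = -0.5289
Iteration 3: beta = 0.5, y = -0.5289 + 0.5*(-0.5289 + 1.5207) = -0.0331
  grad(y) = 4.6695, v = y - alpha*grad = -0.3305
  prox(v) = soft_thresh(-0.3305, 0.0936) = -0.2369
Iteration 4: beta = 0.6, y = -0.2369 + 0.6*(-0.2369 + 0.5289) = -0.0616
  grad(y) = 4.3839, v = y - alpha*grad = -0.3409
  prox(v) = soft_thresh(-0.3409, 0.0936) = -0.2472
f(x_4) = 5*(-0.2472)^2 + 5*(-0.2472) + 1.47*|-0.2472| = -0.5671


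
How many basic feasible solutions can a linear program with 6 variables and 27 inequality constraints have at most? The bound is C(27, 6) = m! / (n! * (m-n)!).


Each vertex corresponds to some choice of n active constraints out of m, so the number of vertices is at most C(m, n) = m! / (n!(m-n)!).
m = 27, n = 6
Numerator: 27 * 26 * 25 * 24 * 23 * 22
Denominator: 6! = 720
C(27, 6) = 296010


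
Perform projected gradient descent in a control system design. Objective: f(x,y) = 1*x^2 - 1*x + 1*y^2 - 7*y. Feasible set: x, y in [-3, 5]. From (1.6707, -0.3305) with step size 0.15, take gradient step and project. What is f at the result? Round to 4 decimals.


Step 1: Compute gradient at (1.6707, -0.3305).
grad_x = 2*1*1.6707 - 1 = 2.3414
grad_y = 2*1*-0.3305 - 7 = -7.661
Step 2: Gradient step.
x_raw = 1.6707 - 0.15*2.3414 = 1.3195
y_raw = -0.3305 - 0.15*-7.661 = 0.8187
Step 3: Project onto [-3, 5].
x_proj = clip(1.3195) = 1.3195
y_proj = clip(0.8187) = 0.8187
Step 4: Evaluate f.
f(1.3195, 0.8187) = -4.6388


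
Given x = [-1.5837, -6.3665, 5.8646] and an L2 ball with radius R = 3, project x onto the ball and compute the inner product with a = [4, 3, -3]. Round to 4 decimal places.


Step 1: Compute ||x|| (intermediates to 6 decimals).
||x|| = sqrt((-1.5837)^2 + (-6.3665)^2 + 5.8646^2) = 8.799657
Step 2: Project.
Since ||x|| > R, scale = R/||x|| = 3/8.799657 = 0.340922, proj(x) = scale * x
proj(x) = [-0.539918, -2.17048, 1.999371]
Step 3: Dot product.
a^T * proj(x) = 4*(-0.539918) + 3*(-2.17048) - 3*1.999371 = -14.6692


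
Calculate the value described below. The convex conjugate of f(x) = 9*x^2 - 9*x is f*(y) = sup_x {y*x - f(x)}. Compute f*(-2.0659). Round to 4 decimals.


f*(y) = sup_x {y*x - a*x^2 - b*x} = sup_x {(y-b)*x - a*x^2}
FOC: (y - b) - 2a*x = 0 => x* = (y - b)/(2a)
x* = (-2.0659 + 9)/(2*9) = 0.3852
f*(-2.0659) = (y-b)^2/(4a) = (-2.0659 + 9)^2/(4*9)
= 48.0817/36 = 1.3356


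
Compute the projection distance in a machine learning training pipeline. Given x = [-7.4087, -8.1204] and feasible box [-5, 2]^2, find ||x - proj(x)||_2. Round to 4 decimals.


Project each component onto [-5, 2].
clip(-7.4087) = -5.0, clip(-8.1204) = -5.0
Projection = [-5.0, -5.0]
Squared diffs: [5.8018, 9.7369]
Distance = sqrt(15.5387) = 3.9419


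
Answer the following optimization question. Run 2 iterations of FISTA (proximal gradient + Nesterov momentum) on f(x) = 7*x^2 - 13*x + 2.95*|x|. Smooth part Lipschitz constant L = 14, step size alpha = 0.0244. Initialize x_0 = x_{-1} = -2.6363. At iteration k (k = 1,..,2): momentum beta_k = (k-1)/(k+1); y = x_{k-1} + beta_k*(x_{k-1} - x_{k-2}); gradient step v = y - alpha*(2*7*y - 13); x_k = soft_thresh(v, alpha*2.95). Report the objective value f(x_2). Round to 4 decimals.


FISTA on f(x) = 7*x^2 - 13*x + 2.95*|x|
L = 14, alpha = 0.0244
Iteration 1: beta = 0.0, y = -2.6363 + 0.0*(-2.6363 + 2.6363) = -2.6363
  grad(y) = -49.9082, v = y - alpha*grad = -1.4185
  prox(v) = soft_thresh(-1.4185, 0.072) = -1.3466
Iteration 2: beta = 0.3333, y = -1.3466 + 0.3333*(-1.3466 + 2.6363) = -0.9166
  grad(y) = -25.8331, v = y - alpha*grad = -0.2863
  prox(v) = soft_thresh(-0.2863, 0.072) = -0.2143
f(x_2) = 7*(-0.2143)^2 - 13*(-0.2143) + 2.95*|-0.2143| = 3.7403


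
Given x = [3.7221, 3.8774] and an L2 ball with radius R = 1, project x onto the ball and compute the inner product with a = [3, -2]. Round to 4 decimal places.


Step 1: Compute ||x|| (intermediates to 6 decimals).
||x|| = sqrt(3.7221^2 + 3.8774^2) = 5.37478
Step 2: Project.
Since ||x|| > R, scale = R/||x|| = 1/5.37478 = 0.186054, proj(x) = scale * x
proj(x) = [0.692512, 0.721406]
Step 3: Dot product.
a^T * proj(x) = 3*0.692512 - 2*0.721406 = 0.6347


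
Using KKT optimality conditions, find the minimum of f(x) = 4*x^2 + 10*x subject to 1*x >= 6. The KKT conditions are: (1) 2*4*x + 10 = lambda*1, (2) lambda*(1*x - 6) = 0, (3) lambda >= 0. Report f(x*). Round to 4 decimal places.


Step 1: Try lambda = 0 (constraint inactive).
x_unc = -10/(2*4) = -1.25
Check: 1*-1.25 = -1.25 < 6 -- violated!
Step 2: Constraint must be active: 1*x = 6
x* = 6/1 = 6.0
lambda = (2*4*6.0 + 10)/1 = 58.0
Step 3: Compute optimal value.
f(x*) = 4*6.0^2 + 10*6.0 = 204.0
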